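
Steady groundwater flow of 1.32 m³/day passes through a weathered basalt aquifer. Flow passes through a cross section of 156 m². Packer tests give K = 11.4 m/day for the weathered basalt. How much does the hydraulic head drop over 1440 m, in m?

1.07

From Q = K·A·i, i = Q / (K·A) = 1.32 / (11.40 × 156.0) = 0.0007422.
Head loss Δh = i · L = 0.0007422 × 1440 = 1.069 m.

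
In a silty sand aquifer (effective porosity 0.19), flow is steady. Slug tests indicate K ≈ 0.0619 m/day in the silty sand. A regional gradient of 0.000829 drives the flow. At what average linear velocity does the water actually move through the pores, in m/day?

0.000270

Hydraulic gradient i = 0.000829.
Darcy flux q = K · i = 0.06190 × 0.0008290 = 5.132e-05 m/day.
Seepage velocity v = q / n_e = 5.132e-05 / 0.19 = 0.0002701 m/day.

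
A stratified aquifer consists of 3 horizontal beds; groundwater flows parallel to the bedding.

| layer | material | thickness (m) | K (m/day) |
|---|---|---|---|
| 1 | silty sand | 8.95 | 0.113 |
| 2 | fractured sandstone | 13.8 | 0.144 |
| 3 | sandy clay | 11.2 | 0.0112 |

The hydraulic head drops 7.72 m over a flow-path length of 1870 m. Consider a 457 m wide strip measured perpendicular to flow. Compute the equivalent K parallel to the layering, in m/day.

Flow is parallel to layering, so each bed carries its own Darcy discharge and the transmissivities add.
Σ(K_i·b_i) = 0.113×8.95 + 0.144×13.8 + 0.0112×11.2 = 3.124 m²/day.
Total thickness b = 33.95 m, so K_eq = Σ(K_i·b_i)/b = 0.09202 m/day.

0.0920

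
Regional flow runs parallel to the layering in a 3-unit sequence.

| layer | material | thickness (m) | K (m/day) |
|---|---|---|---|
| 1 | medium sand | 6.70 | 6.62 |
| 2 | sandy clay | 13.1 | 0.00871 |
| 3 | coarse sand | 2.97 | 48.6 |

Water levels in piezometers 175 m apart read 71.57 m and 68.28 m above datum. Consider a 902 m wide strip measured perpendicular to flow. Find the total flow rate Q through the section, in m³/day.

3200

Flow is parallel to layering, so each bed carries its own Darcy discharge and the transmissivities add.
Σ(K_i·b_i) = 6.62×6.70 + 0.00871×13.1 + 48.6×2.97 = 188.8 m²/day.
Hydraulic gradient i = (71.57 − 68.28) / 175 = 3.29 / 175 = 0.01880.
Q = Σ(K_i·b_i) · W · i = 188.8 × 902 × 0.01880 = 3202 m³/day.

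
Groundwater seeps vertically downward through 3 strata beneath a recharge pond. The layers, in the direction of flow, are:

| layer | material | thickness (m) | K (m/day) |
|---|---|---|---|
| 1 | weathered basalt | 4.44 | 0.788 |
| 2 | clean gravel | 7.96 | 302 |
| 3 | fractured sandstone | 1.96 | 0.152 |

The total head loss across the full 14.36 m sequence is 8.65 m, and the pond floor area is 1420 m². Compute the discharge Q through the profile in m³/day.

662

Flow is perpendicular to layering, so the layers act in series and the equivalent K is the thickness-weighted harmonic mean.
Total thickness L = 4.44 + 7.96 + 1.96 = 14.36 m.
Σ(b_i/K_i) = 4.44/0.788 + 7.96/302 + 1.96/0.152 = 18.56 d.
K_eq = L / Σ(b_i/K_i) = 14.36 / 18.56 = 0.7739 m/day.
Q = K_eq · A · (Δh/L) = 0.7739 × 1420 × (8.65/14.36) = 662.0 m³/day.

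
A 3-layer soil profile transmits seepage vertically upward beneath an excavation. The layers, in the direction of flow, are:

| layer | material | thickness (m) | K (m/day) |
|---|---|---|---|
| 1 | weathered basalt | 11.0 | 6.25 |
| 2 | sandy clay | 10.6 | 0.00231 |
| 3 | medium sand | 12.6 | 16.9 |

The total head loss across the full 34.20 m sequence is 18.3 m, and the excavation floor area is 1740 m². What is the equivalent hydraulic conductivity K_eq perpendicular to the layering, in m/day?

Flow is perpendicular to layering, so the layers act in series and the equivalent K is the thickness-weighted harmonic mean.
Total thickness L = 11.0 + 10.6 + 12.6 = 34.20 m.
Σ(b_i/K_i) = 11.0/6.25 + 10.6/0.00231 + 12.6/16.9 = 4591 d.
K_eq = L / Σ(b_i/K_i) = 34.20 / 4591 = 0.007449 m/day.

0.00745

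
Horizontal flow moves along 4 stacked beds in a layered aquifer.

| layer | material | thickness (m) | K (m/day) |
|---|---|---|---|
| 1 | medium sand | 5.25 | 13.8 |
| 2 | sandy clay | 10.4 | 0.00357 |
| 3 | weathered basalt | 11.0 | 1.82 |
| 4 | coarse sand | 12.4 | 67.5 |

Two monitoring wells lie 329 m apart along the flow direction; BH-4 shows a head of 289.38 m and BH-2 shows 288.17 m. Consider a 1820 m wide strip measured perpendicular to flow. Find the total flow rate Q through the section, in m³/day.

6220

Flow is parallel to layering, so each bed carries its own Darcy discharge and the transmissivities add.
Σ(K_i·b_i) = 13.8×5.25 + 0.00357×10.4 + 1.82×11.0 + 67.5×12.4 = 929.5 m²/day.
Hydraulic gradient i = (289.38 − 288.17) / 329 = 1.21 / 329 = 0.003678.
Q = Σ(K_i·b_i) · W · i = 929.5 × 1820 × 0.003678 = 6222 m³/day.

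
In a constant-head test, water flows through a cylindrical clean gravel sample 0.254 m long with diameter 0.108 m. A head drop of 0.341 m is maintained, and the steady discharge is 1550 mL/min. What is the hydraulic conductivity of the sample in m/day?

181

Cross-sectional area A = π·(d/2)² = π × (0.108/2)² = 0.009161 m².
Convert discharge: 1550 mL/min = 2.583e-05 m³/s.
Darcy's law rearranged: K = Q·L / (A·Δh) = 2.583e-05 × 0.254 / (0.009161 × 0.341) = 0.002100 m/s = 181.5 m/day.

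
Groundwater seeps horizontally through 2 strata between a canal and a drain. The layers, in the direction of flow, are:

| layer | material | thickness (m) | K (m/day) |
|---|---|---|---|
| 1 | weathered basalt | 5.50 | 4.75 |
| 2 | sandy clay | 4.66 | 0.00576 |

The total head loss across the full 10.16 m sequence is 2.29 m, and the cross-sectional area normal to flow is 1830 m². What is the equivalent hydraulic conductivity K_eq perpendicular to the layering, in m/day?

0.0125

Flow is perpendicular to layering, so the layers act in series and the equivalent K is the thickness-weighted harmonic mean.
Total thickness L = 5.50 + 4.66 = 10.16 m.
Σ(b_i/K_i) = 5.50/4.75 + 4.66/0.00576 = 810.2 d.
K_eq = L / Σ(b_i/K_i) = 10.16 / 810.2 = 0.01254 m/day.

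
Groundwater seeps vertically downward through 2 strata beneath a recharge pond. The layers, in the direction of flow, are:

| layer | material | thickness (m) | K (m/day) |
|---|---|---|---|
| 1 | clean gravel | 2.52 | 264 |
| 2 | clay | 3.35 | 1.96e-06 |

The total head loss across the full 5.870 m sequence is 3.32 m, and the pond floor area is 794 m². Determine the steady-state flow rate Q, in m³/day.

0.00154

Flow is perpendicular to layering, so the layers act in series and the equivalent K is the thickness-weighted harmonic mean.
Total thickness L = 2.52 + 3.35 = 5.870 m.
Σ(b_i/K_i) = 2.52/264 + 3.35/1.96e-06 = 1.709e+06 d.
K_eq = L / Σ(b_i/K_i) = 5.870 / 1.709e+06 = 3.434e-06 m/day.
Q = K_eq · A · (Δh/L) = 3.434e-06 × 794 × (3.32/5.870) = 0.001542 m³/day.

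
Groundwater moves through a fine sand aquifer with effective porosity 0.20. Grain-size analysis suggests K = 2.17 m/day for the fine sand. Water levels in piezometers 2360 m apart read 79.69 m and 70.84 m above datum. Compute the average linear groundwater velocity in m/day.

Hydraulic gradient i = (79.69 − 70.84) / 2360 = 8.85 / 2360 = 0.003750.
Darcy flux q = K · i = 2.170 × 0.003750 = 0.008137 m/day.
Seepage velocity v = q / n_e = 0.008137 / 0.20 = 0.04069 m/day.

0.0407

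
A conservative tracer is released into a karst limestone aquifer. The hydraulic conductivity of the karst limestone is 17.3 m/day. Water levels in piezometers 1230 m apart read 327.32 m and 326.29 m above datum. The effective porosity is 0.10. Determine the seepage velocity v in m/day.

0.145

Hydraulic gradient i = (327.32 − 326.29) / 1230 = 1.03 / 1230 = 0.0008374.
Darcy flux q = K · i = 17.30 × 0.0008374 = 0.01449 m/day.
Seepage velocity v = q / n_e = 0.01449 / 0.10 = 0.1449 m/day.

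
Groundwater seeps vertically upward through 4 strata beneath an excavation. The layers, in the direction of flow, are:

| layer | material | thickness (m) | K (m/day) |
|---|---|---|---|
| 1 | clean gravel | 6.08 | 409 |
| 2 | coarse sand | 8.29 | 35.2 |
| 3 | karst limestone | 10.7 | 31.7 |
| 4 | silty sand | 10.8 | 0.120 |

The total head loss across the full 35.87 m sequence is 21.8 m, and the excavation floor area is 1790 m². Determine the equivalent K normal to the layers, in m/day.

0.396

Flow is perpendicular to layering, so the layers act in series and the equivalent K is the thickness-weighted harmonic mean.
Total thickness L = 6.08 + 8.29 + 10.7 + 10.8 = 35.87 m.
Σ(b_i/K_i) = 6.08/409 + 8.29/35.2 + 10.7/31.7 + 10.8/0.120 = 90.59 d.
K_eq = L / Σ(b_i/K_i) = 35.87 / 90.59 = 0.3960 m/day.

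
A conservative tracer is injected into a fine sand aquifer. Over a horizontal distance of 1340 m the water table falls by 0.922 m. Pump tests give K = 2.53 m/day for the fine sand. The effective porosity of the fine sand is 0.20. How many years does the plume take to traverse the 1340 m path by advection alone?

Hydraulic gradient i = Δh / L = 0.922 / 1340 = 0.0006881.
Darcy flux q = K · i = 2.530 × 0.0006881 = 0.001741 m/day.
Seepage velocity v = q / n_e = 0.001741 / 0.20 = 0.008704 m/day.
Travel time t = L / v = 1340 / 0.008704 = 1.540e+05 days = 421.5 years.

422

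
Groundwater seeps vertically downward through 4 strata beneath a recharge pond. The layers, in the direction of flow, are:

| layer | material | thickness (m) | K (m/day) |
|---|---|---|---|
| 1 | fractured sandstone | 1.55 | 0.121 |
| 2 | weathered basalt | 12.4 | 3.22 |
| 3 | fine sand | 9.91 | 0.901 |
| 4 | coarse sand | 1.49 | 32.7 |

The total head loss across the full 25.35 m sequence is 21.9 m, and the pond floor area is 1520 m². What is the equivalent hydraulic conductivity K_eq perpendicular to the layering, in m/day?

0.915

Flow is perpendicular to layering, so the layers act in series and the equivalent K is the thickness-weighted harmonic mean.
Total thickness L = 1.55 + 12.4 + 9.91 + 1.49 = 25.35 m.
Σ(b_i/K_i) = 1.55/0.121 + 12.4/3.22 + 9.91/0.901 + 1.49/32.7 = 27.71 d.
K_eq = L / Σ(b_i/K_i) = 25.35 / 27.71 = 0.9150 m/day.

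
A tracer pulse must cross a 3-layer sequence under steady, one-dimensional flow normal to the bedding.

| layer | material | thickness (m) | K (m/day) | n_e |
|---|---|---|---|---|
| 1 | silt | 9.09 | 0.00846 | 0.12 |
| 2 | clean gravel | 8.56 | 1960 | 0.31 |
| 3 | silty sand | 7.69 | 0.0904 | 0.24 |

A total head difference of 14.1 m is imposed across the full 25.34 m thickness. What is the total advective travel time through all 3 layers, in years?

1.26

With flow normal to the layers, continuity requires the same specific discharge q through every layer.
Σ(b_i/K_i) = 9.09/0.00846 + 8.56/1960 + 7.69/0.0904 = 1160 d.
q = Δh / Σ(b_i/K_i) = 14.1 / 1160 = 0.01216 m/day.
In each layer the seepage velocity is v_i = q/n_i, so the layer transit time is t_i = b_i·n_i / q:
  layer 1 (silt): t_1 = 9.09 × 0.12 / 0.01216 = 89.70 d
  layer 2 (clean gravel): t_2 = 8.56 × 0.31 / 0.01216 = 218.2 d
  layer 3 (silty sand): t_3 = 7.69 × 0.24 / 0.01216 = 151.8 d
Total t = Σ t_i = 459.7 days = 1.259 years.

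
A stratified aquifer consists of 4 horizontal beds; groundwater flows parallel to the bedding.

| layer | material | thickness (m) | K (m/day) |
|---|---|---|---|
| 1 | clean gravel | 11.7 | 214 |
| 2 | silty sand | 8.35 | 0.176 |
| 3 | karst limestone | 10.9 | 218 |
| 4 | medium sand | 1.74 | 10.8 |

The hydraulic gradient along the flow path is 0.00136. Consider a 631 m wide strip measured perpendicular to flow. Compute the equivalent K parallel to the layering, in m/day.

Flow is parallel to layering, so each bed carries its own Darcy discharge and the transmissivities add.
Σ(K_i·b_i) = 214×11.7 + 0.176×8.35 + 218×10.9 + 10.8×1.74 = 4900 m²/day.
Total thickness b = 32.69 m, so K_eq = Σ(K_i·b_i)/b = 149.9 m/day.

150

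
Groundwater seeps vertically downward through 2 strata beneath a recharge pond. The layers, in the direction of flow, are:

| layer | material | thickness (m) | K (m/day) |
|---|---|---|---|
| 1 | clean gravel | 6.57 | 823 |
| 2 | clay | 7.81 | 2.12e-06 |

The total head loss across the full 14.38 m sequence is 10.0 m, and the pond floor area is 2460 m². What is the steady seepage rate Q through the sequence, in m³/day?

Flow is perpendicular to layering, so the layers act in series and the equivalent K is the thickness-weighted harmonic mean.
Total thickness L = 6.57 + 7.81 = 14.38 m.
Σ(b_i/K_i) = 6.57/823 + 7.81/2.12e-06 = 3.684e+06 d.
K_eq = L / Σ(b_i/K_i) = 14.38 / 3.684e+06 = 3.903e-06 m/day.
Q = K_eq · A · (Δh/L) = 3.903e-06 × 2460 × (10.0/14.38) = 0.006678 m³/day.

0.00668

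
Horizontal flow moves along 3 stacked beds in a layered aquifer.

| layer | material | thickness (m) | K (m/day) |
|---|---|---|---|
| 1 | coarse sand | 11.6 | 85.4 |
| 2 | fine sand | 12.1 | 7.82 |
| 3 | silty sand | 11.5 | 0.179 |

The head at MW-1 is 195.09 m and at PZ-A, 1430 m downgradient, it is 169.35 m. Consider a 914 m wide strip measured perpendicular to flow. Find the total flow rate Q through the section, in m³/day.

Flow is parallel to layering, so each bed carries its own Darcy discharge and the transmissivities add.
Σ(K_i·b_i) = 85.4×11.6 + 7.82×12.1 + 0.179×11.5 = 1087 m²/day.
Hydraulic gradient i = (195.09 − 169.35) / 1430 = 25.74 / 1430 = 0.01800.
Q = Σ(K_i·b_i) · W · i = 1087 × 914 × 0.01800 = 17889 m³/day.

17900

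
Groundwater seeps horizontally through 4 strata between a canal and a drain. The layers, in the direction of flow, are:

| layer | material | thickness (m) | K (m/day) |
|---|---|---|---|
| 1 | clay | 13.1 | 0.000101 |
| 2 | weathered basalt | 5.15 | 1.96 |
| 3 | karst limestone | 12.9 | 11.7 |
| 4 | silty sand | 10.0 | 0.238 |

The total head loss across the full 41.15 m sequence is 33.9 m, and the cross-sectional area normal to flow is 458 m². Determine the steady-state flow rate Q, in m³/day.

0.120

Flow is perpendicular to layering, so the layers act in series and the equivalent K is the thickness-weighted harmonic mean.
Total thickness L = 13.1 + 5.15 + 12.9 + 10.0 = 41.15 m.
Σ(b_i/K_i) = 13.1/0.000101 + 5.15/1.96 + 12.9/11.7 + 10.0/0.238 = 1.297e+05 d.
K_eq = L / Σ(b_i/K_i) = 41.15 / 1.297e+05 = 0.0003172 m/day.
Q = K_eq · A · (Δh/L) = 0.0003172 × 458 × (33.9/41.15) = 0.1197 m³/day.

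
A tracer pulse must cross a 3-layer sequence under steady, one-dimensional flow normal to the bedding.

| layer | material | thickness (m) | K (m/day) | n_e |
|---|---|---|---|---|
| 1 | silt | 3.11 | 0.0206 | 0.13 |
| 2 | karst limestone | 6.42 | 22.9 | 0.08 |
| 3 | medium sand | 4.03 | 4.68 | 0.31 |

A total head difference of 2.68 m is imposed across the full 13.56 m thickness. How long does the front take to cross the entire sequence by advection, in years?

With flow normal to the layers, continuity requires the same specific discharge q through every layer.
Σ(b_i/K_i) = 3.11/0.0206 + 6.42/22.9 + 4.03/4.68 = 152.1 d.
q = Δh / Σ(b_i/K_i) = 2.68 / 152.1 = 0.01762 m/day.
In each layer the seepage velocity is v_i = q/n_i, so the layer transit time is t_i = b_i·n_i / q:
  layer 1 (silt): t_1 = 3.11 × 0.13 / 0.01762 = 22.95 d
  layer 2 (karst limestone): t_2 = 6.42 × 0.08 / 0.01762 = 29.15 d
  layer 3 (medium sand): t_3 = 4.03 × 0.31 / 0.01762 = 70.91 d
Total t = Σ t_i = 123.0 days = 0.3368 years.

0.337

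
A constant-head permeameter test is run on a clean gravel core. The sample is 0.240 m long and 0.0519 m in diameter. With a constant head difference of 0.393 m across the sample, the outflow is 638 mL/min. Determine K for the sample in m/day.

265

Cross-sectional area A = π·(d/2)² = π × (0.0519/2)² = 0.002116 m².
Convert discharge: 638 mL/min = 1.063e-05 m³/s.
Darcy's law rearranged: K = Q·L / (A·Δh) = 1.063e-05 × 0.240 / (0.002116 × 0.393) = 0.003069 m/s = 265.2 m/day.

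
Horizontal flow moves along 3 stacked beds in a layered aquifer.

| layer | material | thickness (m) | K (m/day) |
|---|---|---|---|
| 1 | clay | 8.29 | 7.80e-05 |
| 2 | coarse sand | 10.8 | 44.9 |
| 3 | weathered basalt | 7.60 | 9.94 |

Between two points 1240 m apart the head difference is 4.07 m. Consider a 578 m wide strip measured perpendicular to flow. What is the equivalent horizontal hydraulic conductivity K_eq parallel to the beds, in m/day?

Flow is parallel to layering, so each bed carries its own Darcy discharge and the transmissivities add.
Σ(K_i·b_i) = 7.80e-05×8.29 + 44.9×10.8 + 9.94×7.60 = 560.5 m²/day.
Total thickness b = 26.69 m, so K_eq = Σ(K_i·b_i)/b = 21.00 m/day.

21.0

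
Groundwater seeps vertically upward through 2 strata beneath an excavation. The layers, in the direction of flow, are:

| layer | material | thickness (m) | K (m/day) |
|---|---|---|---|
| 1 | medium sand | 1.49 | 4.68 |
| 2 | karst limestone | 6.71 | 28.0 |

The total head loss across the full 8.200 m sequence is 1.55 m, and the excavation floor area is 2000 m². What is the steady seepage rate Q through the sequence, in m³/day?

5560

Flow is perpendicular to layering, so the layers act in series and the equivalent K is the thickness-weighted harmonic mean.
Total thickness L = 1.49 + 6.71 = 8.200 m.
Σ(b_i/K_i) = 1.49/4.68 + 6.71/28.0 = 0.5580 d.
K_eq = L / Σ(b_i/K_i) = 8.200 / 0.5580 = 14.69 m/day.
Q = K_eq · A · (Δh/L) = 14.69 × 2000 × (1.55/8.200) = 5555 m³/day.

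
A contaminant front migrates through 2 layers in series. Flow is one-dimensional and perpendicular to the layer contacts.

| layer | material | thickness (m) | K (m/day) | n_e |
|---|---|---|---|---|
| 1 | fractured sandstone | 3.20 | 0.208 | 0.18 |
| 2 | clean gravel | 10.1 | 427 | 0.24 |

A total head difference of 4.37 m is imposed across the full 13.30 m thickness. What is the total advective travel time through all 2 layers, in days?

With flow normal to the layers, continuity requires the same specific discharge q through every layer.
Σ(b_i/K_i) = 3.20/0.208 + 10.1/427 = 15.41 d.
q = Δh / Σ(b_i/K_i) = 4.37 / 15.41 = 0.2836 m/day.
In each layer the seepage velocity is v_i = q/n_i, so the layer transit time is t_i = b_i·n_i / q:
  layer 1 (fractured sandstone): t_1 = 3.20 × 0.18 / 0.2836 = 2.031 d
  layer 2 (clean gravel): t_2 = 10.1 × 0.24 / 0.2836 = 8.547 d
Total t = Σ t_i = 10.58 days.

10.6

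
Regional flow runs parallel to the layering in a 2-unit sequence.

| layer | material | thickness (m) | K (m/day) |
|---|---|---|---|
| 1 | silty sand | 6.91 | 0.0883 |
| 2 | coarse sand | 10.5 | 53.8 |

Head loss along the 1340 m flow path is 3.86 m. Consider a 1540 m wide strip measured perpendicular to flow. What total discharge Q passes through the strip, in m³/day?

2510

Flow is parallel to layering, so each bed carries its own Darcy discharge and the transmissivities add.
Σ(K_i·b_i) = 0.0883×6.91 + 53.8×10.5 = 565.5 m²/day.
Hydraulic gradient i = Δh / L = 3.86 / 1340 = 0.002881.
Q = Σ(K_i·b_i) · W · i = 565.5 × 1540 × 0.002881 = 2509 m³/day.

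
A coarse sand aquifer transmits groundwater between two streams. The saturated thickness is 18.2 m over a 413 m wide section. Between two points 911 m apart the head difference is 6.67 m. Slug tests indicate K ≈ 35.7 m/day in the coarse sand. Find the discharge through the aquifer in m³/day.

1960

Cross-sectional area A = 413 × 18.2 = 7517 m².
Hydraulic gradient i = Δh / L = 6.67 / 911 = 0.007322.
Darcy's law: Q = K · A · i = 35.70 × 7517 × 0.007322 = 1965 m³/day.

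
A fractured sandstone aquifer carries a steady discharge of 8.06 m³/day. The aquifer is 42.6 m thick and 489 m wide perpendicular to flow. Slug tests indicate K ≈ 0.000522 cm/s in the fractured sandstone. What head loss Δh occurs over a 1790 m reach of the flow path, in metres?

1.54

Convert K: 0.000522 cm/s × 864 = 0.4510 m/day.
Cross-sectional area A = 489 × 42.6 = 20831 m².
From Q = K·A·i, i = Q / (K·A) = 8.06 / (0.4510 × 20831) = 0.0008579.
Head loss Δh = i · L = 0.0008579 × 1790 = 1.536 m.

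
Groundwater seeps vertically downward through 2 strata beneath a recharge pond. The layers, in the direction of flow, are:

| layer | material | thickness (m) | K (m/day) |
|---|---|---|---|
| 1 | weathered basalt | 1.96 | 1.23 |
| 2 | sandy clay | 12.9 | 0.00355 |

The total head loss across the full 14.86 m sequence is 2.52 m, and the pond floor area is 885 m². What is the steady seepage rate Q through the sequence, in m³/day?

0.613

Flow is perpendicular to layering, so the layers act in series and the equivalent K is the thickness-weighted harmonic mean.
Total thickness L = 1.96 + 12.9 = 14.86 m.
Σ(b_i/K_i) = 1.96/1.23 + 12.9/0.00355 = 3635 d.
K_eq = L / Σ(b_i/K_i) = 14.86 / 3635 = 0.004088 m/day.
Q = K_eq · A · (Δh/L) = 0.004088 × 885 × (2.52/14.86) = 0.6135 m³/day.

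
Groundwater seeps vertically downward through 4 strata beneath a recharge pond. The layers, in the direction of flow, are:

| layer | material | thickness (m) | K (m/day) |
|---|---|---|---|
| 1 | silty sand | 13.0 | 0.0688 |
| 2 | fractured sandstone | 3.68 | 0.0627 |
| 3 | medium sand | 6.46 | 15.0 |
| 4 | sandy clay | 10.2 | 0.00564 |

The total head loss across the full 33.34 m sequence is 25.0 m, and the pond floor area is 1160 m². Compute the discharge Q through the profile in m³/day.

14.1

Flow is perpendicular to layering, so the layers act in series and the equivalent K is the thickness-weighted harmonic mean.
Total thickness L = 13.0 + 3.68 + 6.46 + 10.2 = 33.34 m.
Σ(b_i/K_i) = 13.0/0.0688 + 3.68/0.0627 + 6.46/15.0 + 10.2/0.00564 = 2057 d.
K_eq = L / Σ(b_i/K_i) = 33.34 / 2057 = 0.01621 m/day.
Q = K_eq · A · (Δh/L) = 0.01621 × 1160 × (25.0/33.34) = 14.10 m³/day.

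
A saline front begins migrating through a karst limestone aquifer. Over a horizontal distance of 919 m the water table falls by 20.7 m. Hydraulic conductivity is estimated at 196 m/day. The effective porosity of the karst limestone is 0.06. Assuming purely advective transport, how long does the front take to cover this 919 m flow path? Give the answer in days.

Hydraulic gradient i = Δh / L = 20.7 / 919 = 0.02252.
Darcy flux q = K · i = 196.0 × 0.02252 = 4.415 m/day.
Seepage velocity v = q / n_e = 4.415 / 0.06 = 73.58 m/day.
Travel time t = L / v = 919 / 73.58 = 12.49 days.

12.5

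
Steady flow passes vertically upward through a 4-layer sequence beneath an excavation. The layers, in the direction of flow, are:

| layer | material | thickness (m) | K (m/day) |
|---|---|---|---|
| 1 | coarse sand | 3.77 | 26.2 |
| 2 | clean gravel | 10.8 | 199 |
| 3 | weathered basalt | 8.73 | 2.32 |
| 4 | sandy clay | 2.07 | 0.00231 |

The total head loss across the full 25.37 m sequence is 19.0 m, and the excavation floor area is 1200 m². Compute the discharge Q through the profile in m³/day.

Flow is perpendicular to layering, so the layers act in series and the equivalent K is the thickness-weighted harmonic mean.
Total thickness L = 3.77 + 10.8 + 8.73 + 2.07 = 25.37 m.
Σ(b_i/K_i) = 3.77/26.2 + 10.8/199 + 8.73/2.32 + 2.07/0.00231 = 900.1 d.
K_eq = L / Σ(b_i/K_i) = 25.37 / 900.1 = 0.02819 m/day.
Q = K_eq · A · (Δh/L) = 0.02819 × 1200 × (19.0/25.37) = 25.33 m³/day.

25.3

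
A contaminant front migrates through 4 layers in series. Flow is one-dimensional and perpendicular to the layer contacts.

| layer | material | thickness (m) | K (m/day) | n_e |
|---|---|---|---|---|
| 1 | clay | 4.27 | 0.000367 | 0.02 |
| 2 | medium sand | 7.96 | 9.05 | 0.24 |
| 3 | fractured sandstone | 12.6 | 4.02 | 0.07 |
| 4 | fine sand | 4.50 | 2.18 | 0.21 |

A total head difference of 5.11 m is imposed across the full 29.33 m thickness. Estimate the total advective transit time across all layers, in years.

23.8

With flow normal to the layers, continuity requires the same specific discharge q through every layer.
Σ(b_i/K_i) = 4.27/0.000367 + 7.96/9.05 + 12.6/4.02 + 4.50/2.18 = 11641 d.
q = Δh / Σ(b_i/K_i) = 5.11 / 11641 = 0.0004390 m/day.
In each layer the seepage velocity is v_i = q/n_i, so the layer transit time is t_i = b_i·n_i / q:
  layer 1 (clay): t_1 = 4.27 × 0.02 / 0.0004390 = 194.5 d
  layer 2 (medium sand): t_2 = 7.96 × 0.24 / 0.0004390 = 4352 d
  layer 3 (fractured sandstone): t_3 = 12.6 × 0.07 / 0.0004390 = 2009 d
  layer 4 (fine sand): t_4 = 4.50 × 0.21 / 0.0004390 = 2153 d
Total t = Σ t_i = 8709 days = 23.84 years.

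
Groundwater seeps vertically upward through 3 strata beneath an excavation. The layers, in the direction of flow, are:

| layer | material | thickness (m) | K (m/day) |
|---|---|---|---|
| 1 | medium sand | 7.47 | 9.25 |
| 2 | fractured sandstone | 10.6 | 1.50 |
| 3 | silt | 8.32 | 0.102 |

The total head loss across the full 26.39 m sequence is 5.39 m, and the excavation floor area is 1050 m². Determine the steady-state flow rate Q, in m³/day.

63.3

Flow is perpendicular to layering, so the layers act in series and the equivalent K is the thickness-weighted harmonic mean.
Total thickness L = 7.47 + 10.6 + 8.32 = 26.39 m.
Σ(b_i/K_i) = 7.47/9.25 + 10.6/1.50 + 8.32/0.102 = 89.44 d.
K_eq = L / Σ(b_i/K_i) = 26.39 / 89.44 = 0.2950 m/day.
Q = K_eq · A · (Δh/L) = 0.2950 × 1050 × (5.39/26.39) = 63.28 m³/day.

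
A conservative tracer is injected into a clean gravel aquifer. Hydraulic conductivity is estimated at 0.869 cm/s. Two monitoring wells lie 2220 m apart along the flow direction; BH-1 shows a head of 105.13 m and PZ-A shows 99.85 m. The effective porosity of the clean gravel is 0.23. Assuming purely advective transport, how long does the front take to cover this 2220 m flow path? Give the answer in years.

0.783

Convert K: 0.869 cm/s × 864 = 750.8 m/day.
Hydraulic gradient i = (105.13 − 99.85) / 2220 = 5.28 / 2220 = 0.002378.
Darcy flux q = K · i = 750.8 × 0.002378 = 1.786 m/day.
Seepage velocity v = q / n_e = 1.786 / 0.23 = 7.764 m/day.
Travel time t = L / v = 2220 / 7.764 = 285.9 days = 0.7828 years.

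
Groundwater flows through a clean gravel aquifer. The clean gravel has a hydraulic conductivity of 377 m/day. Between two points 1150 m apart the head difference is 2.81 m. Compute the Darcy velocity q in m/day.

0.921

Hydraulic gradient i = Δh / L = 2.81 / 1150 = 0.002443.
Specific discharge q = K · i = 377.0 × 0.002443 = 0.9212 m/day.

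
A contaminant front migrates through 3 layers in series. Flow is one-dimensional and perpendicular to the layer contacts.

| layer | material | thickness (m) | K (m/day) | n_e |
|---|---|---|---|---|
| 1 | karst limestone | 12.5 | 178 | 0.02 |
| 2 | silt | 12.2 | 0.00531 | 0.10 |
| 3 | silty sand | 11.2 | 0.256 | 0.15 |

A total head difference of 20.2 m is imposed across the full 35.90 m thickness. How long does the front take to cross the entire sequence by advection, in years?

With flow normal to the layers, continuity requires the same specific discharge q through every layer.
Σ(b_i/K_i) = 12.5/178 + 12.2/0.00531 + 11.2/0.256 = 2341 d.
q = Δh / Σ(b_i/K_i) = 20.2 / 2341 = 0.008627 m/day.
In each layer the seepage velocity is v_i = q/n_i, so the layer transit time is t_i = b_i·n_i / q:
  layer 1 (karst limestone): t_1 = 12.5 × 0.02 / 0.008627 = 28.98 d
  layer 2 (silt): t_2 = 12.2 × 0.10 / 0.008627 = 141.4 d
  layer 3 (silty sand): t_3 = 11.2 × 0.15 / 0.008627 = 194.7 d
Total t = Σ t_i = 365.1 days = 0.9996 years.

1.00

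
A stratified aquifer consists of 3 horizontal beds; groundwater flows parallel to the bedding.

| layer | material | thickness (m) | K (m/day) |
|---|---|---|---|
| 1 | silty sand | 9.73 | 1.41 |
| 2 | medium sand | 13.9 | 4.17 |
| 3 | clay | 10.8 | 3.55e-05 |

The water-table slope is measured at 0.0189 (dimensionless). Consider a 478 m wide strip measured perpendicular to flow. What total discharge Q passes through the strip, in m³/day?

Flow is parallel to layering, so each bed carries its own Darcy discharge and the transmissivities add.
Σ(K_i·b_i) = 1.41×9.73 + 4.17×13.9 + 3.55e-05×10.8 = 71.68 m²/day.
Hydraulic gradient i = 0.0189.
Q = Σ(K_i·b_i) · W · i = 71.68 × 478 × 0.01890 = 647.6 m³/day.

648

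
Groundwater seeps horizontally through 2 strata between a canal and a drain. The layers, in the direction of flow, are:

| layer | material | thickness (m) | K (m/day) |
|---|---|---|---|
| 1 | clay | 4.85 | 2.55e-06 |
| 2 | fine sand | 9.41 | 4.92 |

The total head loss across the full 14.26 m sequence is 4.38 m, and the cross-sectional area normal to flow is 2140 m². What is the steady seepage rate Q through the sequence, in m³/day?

0.00493

Flow is perpendicular to layering, so the layers act in series and the equivalent K is the thickness-weighted harmonic mean.
Total thickness L = 4.85 + 9.41 = 14.26 m.
Σ(b_i/K_i) = 4.85/2.55e-06 + 9.41/4.92 = 1.902e+06 d.
K_eq = L / Σ(b_i/K_i) = 14.26 / 1.902e+06 = 7.498e-06 m/day.
Q = K_eq · A · (Δh/L) = 7.498e-06 × 2140 × (4.38/14.26) = 0.004928 m³/day.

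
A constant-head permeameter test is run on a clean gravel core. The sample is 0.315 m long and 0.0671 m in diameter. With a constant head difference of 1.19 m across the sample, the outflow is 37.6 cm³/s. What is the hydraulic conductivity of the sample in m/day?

243

Cross-sectional area A = π·(d/2)² = π × (0.0671/2)² = 0.003536 m².
Convert discharge: 37.6 cm³/s = 3.760e-05 m³/s.
Darcy's law rearranged: K = Q·L / (A·Δh) = 3.760e-05 × 0.315 / (0.003536 × 1.19) = 0.002815 m/s = 243.2 m/day.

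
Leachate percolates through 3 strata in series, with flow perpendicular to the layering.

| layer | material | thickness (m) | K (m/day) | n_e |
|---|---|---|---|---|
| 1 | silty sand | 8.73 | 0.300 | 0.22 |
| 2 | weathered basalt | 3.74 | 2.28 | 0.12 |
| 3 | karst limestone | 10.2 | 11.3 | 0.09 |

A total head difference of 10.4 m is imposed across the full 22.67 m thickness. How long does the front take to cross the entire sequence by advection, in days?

10.0

With flow normal to the layers, continuity requires the same specific discharge q through every layer.
Σ(b_i/K_i) = 8.73/0.300 + 3.74/2.28 + 10.2/11.3 = 31.64 d.
q = Δh / Σ(b_i/K_i) = 10.4 / 31.64 = 0.3287 m/day.
In each layer the seepage velocity is v_i = q/n_i, so the layer transit time is t_i = b_i·n_i / q:
  layer 1 (silty sand): t_1 = 8.73 × 0.22 / 0.3287 = 5.844 d
  layer 2 (weathered basalt): t_2 = 3.74 × 0.12 / 0.3287 = 1.366 d
  layer 3 (karst limestone): t_3 = 10.2 × 0.09 / 0.3287 = 2.793 d
Total t = Σ t_i = 10.00 days.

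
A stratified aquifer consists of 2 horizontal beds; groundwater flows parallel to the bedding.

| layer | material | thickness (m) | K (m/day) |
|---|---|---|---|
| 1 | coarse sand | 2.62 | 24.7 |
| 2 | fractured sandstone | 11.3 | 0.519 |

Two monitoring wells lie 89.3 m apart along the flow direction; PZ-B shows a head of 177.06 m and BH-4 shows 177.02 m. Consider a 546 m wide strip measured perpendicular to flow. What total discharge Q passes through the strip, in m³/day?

Flow is parallel to layering, so each bed carries its own Darcy discharge and the transmissivities add.
Σ(K_i·b_i) = 24.7×2.62 + 0.519×11.3 = 70.58 m²/day.
Hydraulic gradient i = (177.06 − 177.02) / 89.3 = 0.04 / 89.3 = 0.0004479.
Q = Σ(K_i·b_i) · W · i = 70.58 × 546 × 0.0004479 = 17.26 m³/day.

17.3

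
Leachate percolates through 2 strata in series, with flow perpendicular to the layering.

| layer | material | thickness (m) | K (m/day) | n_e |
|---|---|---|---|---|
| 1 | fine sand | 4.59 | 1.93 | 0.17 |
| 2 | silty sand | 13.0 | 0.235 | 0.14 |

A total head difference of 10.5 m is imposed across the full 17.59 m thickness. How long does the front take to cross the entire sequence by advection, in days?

14.3

With flow normal to the layers, continuity requires the same specific discharge q through every layer.
Σ(b_i/K_i) = 4.59/1.93 + 13.0/0.235 = 57.70 d.
q = Δh / Σ(b_i/K_i) = 10.5 / 57.70 = 0.1820 m/day.
In each layer the seepage velocity is v_i = q/n_i, so the layer transit time is t_i = b_i·n_i / q:
  layer 1 (fine sand): t_1 = 4.59 × 0.17 / 0.1820 = 4.288 d
  layer 2 (silty sand): t_2 = 13.0 × 0.14 / 0.1820 = 10.00 d
Total t = Σ t_i = 14.29 days.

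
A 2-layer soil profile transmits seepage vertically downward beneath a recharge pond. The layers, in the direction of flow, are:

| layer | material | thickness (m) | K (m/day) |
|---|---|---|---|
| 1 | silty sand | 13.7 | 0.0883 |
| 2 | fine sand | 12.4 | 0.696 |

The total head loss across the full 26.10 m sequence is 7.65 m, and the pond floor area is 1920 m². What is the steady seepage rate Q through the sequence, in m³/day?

Flow is perpendicular to layering, so the layers act in series and the equivalent K is the thickness-weighted harmonic mean.
Total thickness L = 13.7 + 12.4 = 26.10 m.
Σ(b_i/K_i) = 13.7/0.0883 + 12.4/0.696 = 173.0 d.
K_eq = L / Σ(b_i/K_i) = 26.10 / 173.0 = 0.1509 m/day.
Q = K_eq · A · (Δh/L) = 0.1509 × 1920 × (7.65/26.10) = 84.92 m³/day.

84.9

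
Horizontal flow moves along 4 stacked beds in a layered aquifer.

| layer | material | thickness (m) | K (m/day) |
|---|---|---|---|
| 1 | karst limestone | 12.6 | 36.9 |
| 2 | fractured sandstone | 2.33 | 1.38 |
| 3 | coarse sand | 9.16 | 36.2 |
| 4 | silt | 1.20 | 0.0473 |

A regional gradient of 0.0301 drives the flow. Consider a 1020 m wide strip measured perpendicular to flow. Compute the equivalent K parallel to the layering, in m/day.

31.6

Flow is parallel to layering, so each bed carries its own Darcy discharge and the transmissivities add.
Σ(K_i·b_i) = 36.9×12.6 + 1.38×2.33 + 36.2×9.16 + 0.0473×1.20 = 799.8 m²/day.
Total thickness b = 25.29 m, so K_eq = Σ(K_i·b_i)/b = 31.63 m/day.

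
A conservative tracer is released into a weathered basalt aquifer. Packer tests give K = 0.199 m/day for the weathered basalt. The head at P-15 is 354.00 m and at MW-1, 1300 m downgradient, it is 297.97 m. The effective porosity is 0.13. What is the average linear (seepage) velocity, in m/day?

0.0660

Hydraulic gradient i = (354.00 − 297.97) / 1300 = 56.03 / 1300 = 0.04310.
Darcy flux q = K · i = 0.1990 × 0.04310 = 0.008577 m/day.
Seepage velocity v = q / n_e = 0.008577 / 0.13 = 0.06598 m/day.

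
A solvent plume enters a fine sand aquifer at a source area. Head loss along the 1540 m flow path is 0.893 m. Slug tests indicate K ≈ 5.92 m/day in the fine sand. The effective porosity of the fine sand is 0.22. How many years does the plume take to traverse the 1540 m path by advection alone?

270

Hydraulic gradient i = Δh / L = 0.893 / 1540 = 0.0005799.
Darcy flux q = K · i = 5.920 × 0.0005799 = 0.003433 m/day.
Seepage velocity v = q / n_e = 0.003433 / 0.22 = 0.01560 m/day.
Travel time t = L / v = 1540 / 0.01560 = 98694 days = 270.2 years.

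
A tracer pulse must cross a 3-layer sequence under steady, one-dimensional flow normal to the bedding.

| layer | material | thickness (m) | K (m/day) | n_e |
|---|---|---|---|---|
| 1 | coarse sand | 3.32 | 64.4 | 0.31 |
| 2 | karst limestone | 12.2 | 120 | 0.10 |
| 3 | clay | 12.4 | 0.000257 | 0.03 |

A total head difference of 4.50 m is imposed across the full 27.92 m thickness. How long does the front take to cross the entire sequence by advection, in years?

76.9

With flow normal to the layers, continuity requires the same specific discharge q through every layer.
Σ(b_i/K_i) = 3.32/64.4 + 12.2/120 + 12.4/0.000257 = 48249 d.
q = Δh / Σ(b_i/K_i) = 4.50 / 48249 = 9.327e-05 m/day.
In each layer the seepage velocity is v_i = q/n_i, so the layer transit time is t_i = b_i·n_i / q:
  layer 1 (coarse sand): t_1 = 3.32 × 0.31 / 9.327e-05 = 11035 d
  layer 2 (karst limestone): t_2 = 12.2 × 0.10 / 9.327e-05 = 13081 d
  layer 3 (clay): t_3 = 12.4 × 0.03 / 9.327e-05 = 3989 d
Total t = Σ t_i = 28105 days = 76.95 years.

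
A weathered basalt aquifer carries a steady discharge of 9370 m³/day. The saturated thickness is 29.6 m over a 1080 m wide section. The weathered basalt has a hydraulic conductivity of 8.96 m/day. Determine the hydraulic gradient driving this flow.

Cross-sectional area A = 1080 × 29.6 = 31968 m².
From Q = K·A·i, i = Q / (K·A) = 9370 / (8.960 × 31968) = 0.03271.

0.0327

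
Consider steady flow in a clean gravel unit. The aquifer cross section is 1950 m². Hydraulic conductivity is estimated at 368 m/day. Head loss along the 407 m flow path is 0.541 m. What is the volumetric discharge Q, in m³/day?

954

Hydraulic gradient i = Δh / L = 0.541 / 407 = 0.001329.
Darcy's law: Q = K · A · i = 368.0 × 1950 × 0.001329 = 953.9 m³/day.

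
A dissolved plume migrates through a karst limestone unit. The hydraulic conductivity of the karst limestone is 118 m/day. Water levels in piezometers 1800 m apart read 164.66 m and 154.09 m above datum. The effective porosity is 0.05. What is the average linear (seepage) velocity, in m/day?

Hydraulic gradient i = (164.66 − 154.09) / 1800 = 10.57 / 1800 = 0.005872.
Darcy flux q = K · i = 118.0 × 0.005872 = 0.6929 m/day.
Seepage velocity v = q / n_e = 0.6929 / 0.05 = 13.86 m/day.

13.9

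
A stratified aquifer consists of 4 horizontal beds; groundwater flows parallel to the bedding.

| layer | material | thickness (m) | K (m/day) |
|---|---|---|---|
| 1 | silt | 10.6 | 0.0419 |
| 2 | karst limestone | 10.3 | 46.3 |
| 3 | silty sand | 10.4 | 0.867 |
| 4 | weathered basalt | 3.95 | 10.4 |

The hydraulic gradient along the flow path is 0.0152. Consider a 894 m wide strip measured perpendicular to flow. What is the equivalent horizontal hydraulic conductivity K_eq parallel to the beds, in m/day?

Flow is parallel to layering, so each bed carries its own Darcy discharge and the transmissivities add.
Σ(K_i·b_i) = 0.0419×10.6 + 46.3×10.3 + 0.867×10.4 + 10.4×3.95 = 527.4 m²/day.
Total thickness b = 35.25 m, so K_eq = Σ(K_i·b_i)/b = 14.96 m/day.

15.0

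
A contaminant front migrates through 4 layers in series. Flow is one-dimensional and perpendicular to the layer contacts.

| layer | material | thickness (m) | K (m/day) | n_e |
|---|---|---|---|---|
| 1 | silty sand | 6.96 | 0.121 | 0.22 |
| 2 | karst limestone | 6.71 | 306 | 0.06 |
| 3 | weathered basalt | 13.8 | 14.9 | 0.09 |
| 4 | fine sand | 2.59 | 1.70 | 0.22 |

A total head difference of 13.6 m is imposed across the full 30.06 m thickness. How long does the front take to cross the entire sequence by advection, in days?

With flow normal to the layers, continuity requires the same specific discharge q through every layer.
Σ(b_i/K_i) = 6.96/0.121 + 6.71/306 + 13.8/14.9 + 2.59/1.70 = 59.99 d.
q = Δh / Σ(b_i/K_i) = 13.6 / 59.99 = 0.2267 m/day.
In each layer the seepage velocity is v_i = q/n_i, so the layer transit time is t_i = b_i·n_i / q:
  layer 1 (silty sand): t_1 = 6.96 × 0.22 / 0.2267 = 6.754 d
  layer 2 (karst limestone): t_2 = 6.71 × 0.06 / 0.2267 = 1.776 d
  layer 3 (weathered basalt): t_3 = 13.8 × 0.09 / 0.2267 = 5.479 d
  layer 4 (fine sand): t_4 = 2.59 × 0.22 / 0.2267 = 2.514 d
Total t = Σ t_i = 16.52 days.

16.5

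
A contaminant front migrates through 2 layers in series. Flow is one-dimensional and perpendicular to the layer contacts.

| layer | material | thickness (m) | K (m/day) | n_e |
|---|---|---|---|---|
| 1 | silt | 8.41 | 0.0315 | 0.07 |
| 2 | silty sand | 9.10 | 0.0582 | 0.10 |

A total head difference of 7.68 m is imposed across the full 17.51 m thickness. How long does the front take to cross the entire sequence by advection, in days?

82.6

With flow normal to the layers, continuity requires the same specific discharge q through every layer.
Σ(b_i/K_i) = 8.41/0.0315 + 9.10/0.0582 = 423.3 d.
q = Δh / Σ(b_i/K_i) = 7.68 / 423.3 = 0.01814 m/day.
In each layer the seepage velocity is v_i = q/n_i, so the layer transit time is t_i = b_i·n_i / q:
  layer 1 (silt): t_1 = 8.41 × 0.07 / 0.01814 = 32.45 d
  layer 2 (silty sand): t_2 = 9.10 × 0.10 / 0.01814 = 50.16 d
Total t = Σ t_i = 82.61 days.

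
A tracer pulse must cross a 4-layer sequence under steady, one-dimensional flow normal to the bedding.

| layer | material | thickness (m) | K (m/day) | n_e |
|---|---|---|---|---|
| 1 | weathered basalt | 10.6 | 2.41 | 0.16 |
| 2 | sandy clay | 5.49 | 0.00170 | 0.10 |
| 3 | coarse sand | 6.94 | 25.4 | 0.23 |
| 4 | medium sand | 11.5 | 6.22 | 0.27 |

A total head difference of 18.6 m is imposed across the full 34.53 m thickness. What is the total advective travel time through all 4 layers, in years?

With flow normal to the layers, continuity requires the same specific discharge q through every layer.
Σ(b_i/K_i) = 10.6/2.41 + 5.49/0.00170 + 6.94/25.4 + 11.5/6.22 = 3236 d.
q = Δh / Σ(b_i/K_i) = 18.6 / 3236 = 0.005748 m/day.
In each layer the seepage velocity is v_i = q/n_i, so the layer transit time is t_i = b_i·n_i / q:
  layer 1 (weathered basalt): t_1 = 10.6 × 0.16 / 0.005748 = 295.1 d
  layer 2 (sandy clay): t_2 = 5.49 × 0.10 / 0.005748 = 95.51 d
  layer 3 (coarse sand): t_3 = 6.94 × 0.23 / 0.005748 = 277.7 d
  layer 4 (medium sand): t_4 = 11.5 × 0.27 / 0.005748 = 540.2 d
Total t = Σ t_i = 1208 days = 3.309 years.

3.31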